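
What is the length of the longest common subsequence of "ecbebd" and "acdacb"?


LCS of "ecbebd" and "acdacb"
DP table:
           a    c    d    a    c    b
      0    0    0    0    0    0    0
  e   0    0    0    0    0    0    0
  c   0    0    1    1    1    1    1
  b   0    0    1    1    1    1    2
  e   0    0    1    1    1    1    2
  b   0    0    1    1    1    1    2
  d   0    0    1    2    2    2    2
LCS length = dp[6][6] = 2

2


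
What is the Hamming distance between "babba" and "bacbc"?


Comparing "babba" and "bacbc" position by position:
  Position 0: 'b' vs 'b' => same
  Position 1: 'a' vs 'a' => same
  Position 2: 'b' vs 'c' => differ
  Position 3: 'b' vs 'b' => same
  Position 4: 'a' vs 'c' => differ
Total differences (Hamming distance): 2

2


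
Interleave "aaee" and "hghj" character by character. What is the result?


Interleaving "aaee" and "hghj":
  Position 0: 'a' from first, 'h' from second => "ah"
  Position 1: 'a' from first, 'g' from second => "ag"
  Position 2: 'e' from first, 'h' from second => "eh"
  Position 3: 'e' from first, 'j' from second => "ej"
Result: ahagehej

ahagehej


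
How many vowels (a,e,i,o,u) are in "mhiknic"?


Input: mhiknic
Checking each character:
  'm' at position 0: consonant
  'h' at position 1: consonant
  'i' at position 2: vowel (running total: 1)
  'k' at position 3: consonant
  'n' at position 4: consonant
  'i' at position 5: vowel (running total: 2)
  'c' at position 6: consonant
Total vowels: 2

2


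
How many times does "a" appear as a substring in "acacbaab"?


Searching for "a" in "acacbaab"
Scanning each position:
  Position 0: "a" => MATCH
  Position 1: "c" => no
  Position 2: "a" => MATCH
  Position 3: "c" => no
  Position 4: "b" => no
  Position 5: "a" => MATCH
  Position 6: "a" => MATCH
  Position 7: "b" => no
Total occurrences: 4

4


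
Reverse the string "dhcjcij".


Input: dhcjcij
Reading characters right to left:
  Position 6: 'j'
  Position 5: 'i'
  Position 4: 'c'
  Position 3: 'j'
  Position 2: 'c'
  Position 1: 'h'
  Position 0: 'd'
Reversed: jicjchd

jicjchd


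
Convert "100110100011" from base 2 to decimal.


Input: "100110100011" in base 2
Positional expansion:
  Digit '1' (value 1) x 2^11 = 2048
  Digit '0' (value 0) x 2^10 = 0
  Digit '0' (value 0) x 2^9 = 0
  Digit '1' (value 1) x 2^8 = 256
  Digit '1' (value 1) x 2^7 = 128
  Digit '0' (value 0) x 2^6 = 0
  Digit '1' (value 1) x 2^5 = 32
  Digit '0' (value 0) x 2^4 = 0
  Digit '0' (value 0) x 2^3 = 0
  Digit '0' (value 0) x 2^2 = 0
  Digit '1' (value 1) x 2^1 = 2
  Digit '1' (value 1) x 2^0 = 1
Sum = 2467

2467


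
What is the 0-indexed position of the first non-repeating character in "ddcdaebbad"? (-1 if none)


Input: ddcdaebbad
Character frequencies:
  'a': 2
  'b': 2
  'c': 1
  'd': 4
  'e': 1
Scanning left to right for freq == 1:
  Position 0 ('d'): freq=4, skip
  Position 1 ('d'): freq=4, skip
  Position 2 ('c'): unique! => answer = 2

2


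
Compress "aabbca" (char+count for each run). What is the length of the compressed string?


Input: aabbca
Runs:
  'a' x 2 => "a2"
  'b' x 2 => "b2"
  'c' x 1 => "c1"
  'a' x 1 => "a1"
Compressed: "a2b2c1a1"
Compressed length: 8

8


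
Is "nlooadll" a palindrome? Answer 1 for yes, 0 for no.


Input: nlooadll
Reversed: lldaooln
  Compare pos 0 ('n') with pos 7 ('l'): MISMATCH
  Compare pos 1 ('l') with pos 6 ('l'): match
  Compare pos 2 ('o') with pos 5 ('d'): MISMATCH
  Compare pos 3 ('o') with pos 4 ('a'): MISMATCH
Result: not a palindrome

0


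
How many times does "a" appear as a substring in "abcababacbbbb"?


Searching for "a" in "abcababacbbbb"
Scanning each position:
  Position 0: "a" => MATCH
  Position 1: "b" => no
  Position 2: "c" => no
  Position 3: "a" => MATCH
  Position 4: "b" => no
  Position 5: "a" => MATCH
  Position 6: "b" => no
  Position 7: "a" => MATCH
  Position 8: "c" => no
  Position 9: "b" => no
  Position 10: "b" => no
  Position 11: "b" => no
  Position 12: "b" => no
Total occurrences: 4

4


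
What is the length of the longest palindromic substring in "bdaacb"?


Input: "bdaacb"
Checking substrings for palindromes:
  [2:4] "aa" (len 2) => palindrome
Longest palindromic substring: "aa" with length 2

2


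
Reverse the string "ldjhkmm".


Input: ldjhkmm
Reading characters right to left:
  Position 6: 'm'
  Position 5: 'm'
  Position 4: 'k'
  Position 3: 'h'
  Position 2: 'j'
  Position 1: 'd'
  Position 0: 'l'
Reversed: mmkhjdl

mmkhjdl


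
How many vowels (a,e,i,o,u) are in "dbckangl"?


Input: dbckangl
Checking each character:
  'd' at position 0: consonant
  'b' at position 1: consonant
  'c' at position 2: consonant
  'k' at position 3: consonant
  'a' at position 4: vowel (running total: 1)
  'n' at position 5: consonant
  'g' at position 6: consonant
  'l' at position 7: consonant
Total vowels: 1

1


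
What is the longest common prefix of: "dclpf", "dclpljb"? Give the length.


Words: dclpf, dclpljb
  Position 0: all 'd' => match
  Position 1: all 'c' => match
  Position 2: all 'l' => match
  Position 3: all 'p' => match
  Position 4: ('f', 'l') => mismatch, stop
LCP = "dclp" (length 4)

4


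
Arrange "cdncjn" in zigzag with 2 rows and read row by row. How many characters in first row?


Zigzag "cdncjn" into 2 rows:
Placing characters:
  'c' => row 0
  'd' => row 1
  'n' => row 0
  'c' => row 1
  'j' => row 0
  'n' => row 1
Rows:
  Row 0: "cnj"
  Row 1: "dcn"
First row length: 3

3


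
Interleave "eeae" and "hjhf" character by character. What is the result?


Interleaving "eeae" and "hjhf":
  Position 0: 'e' from first, 'h' from second => "eh"
  Position 1: 'e' from first, 'j' from second => "ej"
  Position 2: 'a' from first, 'h' from second => "ah"
  Position 3: 'e' from first, 'f' from second => "ef"
Result: ehejahef

ehejahef


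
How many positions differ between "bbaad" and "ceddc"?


Comparing "bbaad" and "ceddc" position by position:
  Position 0: 'b' vs 'c' => DIFFER
  Position 1: 'b' vs 'e' => DIFFER
  Position 2: 'a' vs 'd' => DIFFER
  Position 3: 'a' vs 'd' => DIFFER
  Position 4: 'd' vs 'c' => DIFFER
Positions that differ: 5

5


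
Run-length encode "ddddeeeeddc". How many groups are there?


Input: ddddeeeeddc
Scanning for consecutive runs:
  Group 1: 'd' x 4 (positions 0-3)
  Group 2: 'e' x 4 (positions 4-7)
  Group 3: 'd' x 2 (positions 8-9)
  Group 4: 'c' x 1 (positions 10-10)
Total groups: 4

4


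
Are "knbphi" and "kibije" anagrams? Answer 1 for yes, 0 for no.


Strings: "knbphi", "kibije"
Sorted first:  bhiknp
Sorted second: beiijk
Differ at position 1: 'h' vs 'e' => not anagrams

0


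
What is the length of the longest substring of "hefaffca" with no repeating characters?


Input: "hefaffca"
Sliding window (track last position of each char):
  Position 0 ('h'): window [0,0] length 1 -- new best
  Position 1 ('e'): window [0,1] length 2 -- new best
  Position 2 ('f'): window [0,2] length 3 -- new best
  Position 3 ('a'): window [0,3] length 4 -- new best
  Position 4 ('f'): repeat (last at 2), move window start to 3
  Position 4 ('f'): window [3,4] length 2
  Position 5 ('f'): repeat (last at 4), move window start to 5
  Position 5 ('f'): window [5,5] length 1
  Position 6 ('c'): window [5,6] length 2
  Position 7 ('a'): window [5,7] length 3
Longest substring with no repeats: "hefa" with length 4

4


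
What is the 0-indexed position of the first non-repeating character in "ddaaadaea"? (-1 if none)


Input: ddaaadaea
Character frequencies:
  'a': 5
  'd': 3
  'e': 1
Scanning left to right for freq == 1:
  Position 0 ('d'): freq=3, skip
  Position 1 ('d'): freq=3, skip
  Position 2 ('a'): freq=5, skip
  Position 3 ('a'): freq=5, skip
  Position 4 ('a'): freq=5, skip
  Position 5 ('d'): freq=3, skip
  Position 6 ('a'): freq=5, skip
  Position 7 ('e'): unique! => answer = 7

7


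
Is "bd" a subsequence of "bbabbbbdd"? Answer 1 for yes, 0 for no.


Check if "bd" is a subsequence of "bbabbbbdd"
Greedy scan:
  Position 0 ('b'): matches sub[0] = 'b'
  Position 1 ('b'): no match needed
  Position 2 ('a'): no match needed
  Position 3 ('b'): no match needed
  Position 4 ('b'): no match needed
  Position 5 ('b'): no match needed
  Position 6 ('b'): no match needed
  Position 7 ('d'): matches sub[1] = 'd'
  Position 8 ('d'): no match needed
All 2 characters matched => is a subsequence

1


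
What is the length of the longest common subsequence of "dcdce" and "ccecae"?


LCS of "dcdce" and "ccecae"
DP table:
           c    c    e    c    a    e
      0    0    0    0    0    0    0
  d   0    0    0    0    0    0    0
  c   0    1    1    1    1    1    1
  d   0    1    1    1    1    1    1
  c   0    1    2    2    2    2    2
  e   0    1    2    3    3    3    3
LCS length = dp[5][6] = 3

3


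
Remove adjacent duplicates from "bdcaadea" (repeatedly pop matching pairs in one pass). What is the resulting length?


Input: bdcaadea
Stack-based adjacent duplicate removal:
  Read 'b': push. Stack: b
  Read 'd': push. Stack: bd
  Read 'c': push. Stack: bdc
  Read 'a': push. Stack: bdca
  Read 'a': matches stack top 'a' => pop. Stack: bdc
  Read 'd': push. Stack: bdcd
  Read 'e': push. Stack: bdcde
  Read 'a': push. Stack: bdcdea
Final stack: "bdcdea" (length 6)

6


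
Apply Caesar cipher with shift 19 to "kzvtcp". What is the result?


Caesar cipher: shift "kzvtcp" by 19
  'k' (pos 10) + 19 = pos 3 = 'd'
  'z' (pos 25) + 19 = pos 18 = 's'
  'v' (pos 21) + 19 = pos 14 = 'o'
  't' (pos 19) + 19 = pos 12 = 'm'
  'c' (pos 2) + 19 = pos 21 = 'v'
  'p' (pos 15) + 19 = pos 8 = 'i'
Result: dsomvi

dsomvi


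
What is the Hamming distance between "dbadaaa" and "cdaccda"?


Comparing "dbadaaa" and "cdaccda" position by position:
  Position 0: 'd' vs 'c' => differ
  Position 1: 'b' vs 'd' => differ
  Position 2: 'a' vs 'a' => same
  Position 3: 'd' vs 'c' => differ
  Position 4: 'a' vs 'c' => differ
  Position 5: 'a' vs 'd' => differ
  Position 6: 'a' vs 'a' => same
Total differences (Hamming distance): 5

5


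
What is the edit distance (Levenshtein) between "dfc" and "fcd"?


Computing edit distance: "dfc" -> "fcd"
DP table:
           f    c    d
      0    1    2    3
  d   1    1    2    2
  f   2    1    2    3
  c   3    2    1    2
Edit distance = dp[3][3] = 2

2


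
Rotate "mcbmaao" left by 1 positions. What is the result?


Input: "mcbmaao", rotate left by 1
First 1 characters: "m"
Remaining characters: "cbmaao"
Concatenate remaining + first: "cbmaao" + "m" = "cbmaaom"

cbmaaom


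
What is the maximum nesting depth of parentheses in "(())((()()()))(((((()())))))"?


Input: "(())((()()()))(((((()())))))"
Tracking depth:
  Position 0 '(': depth becomes 1
  Position 1 '(': depth becomes 2
  Position 2 ')': depth becomes 1
  Position 3 ')': depth becomes 0
  Position 4 '(': depth becomes 1
  Position 5 '(': depth becomes 2
  Position 6 '(': depth becomes 3
  Position 7 ')': depth becomes 2
  Position 8 '(': depth becomes 3
  Position 9 ')': depth becomes 2
  Position 10 '(': depth becomes 3
  Position 11 ')': depth becomes 2
  Position 12 ')': depth becomes 1
  Position 13 ')': depth becomes 0
  Position 14 '(': depth becomes 1
  Position 15 '(': depth becomes 2
  Position 16 '(': depth becomes 3
  Position 17 '(': depth becomes 4
  Position 18 '(': depth becomes 5
  Position 19 '(': depth becomes 6
  Position 20 ')': depth becomes 5
  Position 21 '(': depth becomes 6
  Position 22 ')': depth becomes 5
  Position 23 ')': depth becomes 4
  Position 24 ')': depth becomes 3
  Position 25 ')': depth becomes 2
  Position 26 ')': depth becomes 1
  Position 27 ')': depth becomes 0
Maximum depth reached: 6

6


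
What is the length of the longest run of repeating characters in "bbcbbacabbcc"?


Input: "bbcbbacabbcc"
Scanning for longest run:
  Position 1 ('b'): continues run of 'b', length=2
  Position 2 ('c'): new char, reset run to 1
  Position 3 ('b'): new char, reset run to 1
  Position 4 ('b'): continues run of 'b', length=2
  Position 5 ('a'): new char, reset run to 1
  Position 6 ('c'): new char, reset run to 1
  Position 7 ('a'): new char, reset run to 1
  Position 8 ('b'): new char, reset run to 1
  Position 9 ('b'): continues run of 'b', length=2
  Position 10 ('c'): new char, reset run to 1
  Position 11 ('c'): continues run of 'c', length=2
Longest run: 'b' with length 2

2


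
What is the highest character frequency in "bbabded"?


Input: bbabded
Character counts:
  'a': 1
  'b': 3
  'd': 2
  'e': 1
Maximum frequency: 3

3


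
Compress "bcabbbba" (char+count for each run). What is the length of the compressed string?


Input: bcabbbba
Runs:
  'b' x 1 => "b1"
  'c' x 1 => "c1"
  'a' x 1 => "a1"
  'b' x 4 => "b4"
  'a' x 1 => "a1"
Compressed: "b1c1a1b4a1"
Compressed length: 10

10


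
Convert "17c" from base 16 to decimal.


Input: "17c" in base 16
Positional expansion:
  Digit '1' (value 1) x 16^2 = 256
  Digit '7' (value 7) x 16^1 = 112
  Digit 'c' (value 12) x 16^0 = 12
Sum = 380

380


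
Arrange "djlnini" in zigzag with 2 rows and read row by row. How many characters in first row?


Zigzag "djlnini" into 2 rows:
Placing characters:
  'd' => row 0
  'j' => row 1
  'l' => row 0
  'n' => row 1
  'i' => row 0
  'n' => row 1
  'i' => row 0
Rows:
  Row 0: "dlii"
  Row 1: "jnn"
First row length: 4

4


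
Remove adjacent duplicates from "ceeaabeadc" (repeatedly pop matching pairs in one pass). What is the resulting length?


Input: ceeaabeadc
Stack-based adjacent duplicate removal:
  Read 'c': push. Stack: c
  Read 'e': push. Stack: ce
  Read 'e': matches stack top 'e' => pop. Stack: c
  Read 'a': push. Stack: ca
  Read 'a': matches stack top 'a' => pop. Stack: c
  Read 'b': push. Stack: cb
  Read 'e': push. Stack: cbe
  Read 'a': push. Stack: cbea
  Read 'd': push. Stack: cbead
  Read 'c': push. Stack: cbeadc
Final stack: "cbeadc" (length 6)

6


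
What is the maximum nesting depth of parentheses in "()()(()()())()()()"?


Input: "()()(()()())()()()"
Tracking depth:
  Position 0 '(': depth becomes 1
  Position 1 ')': depth becomes 0
  Position 2 '(': depth becomes 1
  Position 3 ')': depth becomes 0
  Position 4 '(': depth becomes 1
  Position 5 '(': depth becomes 2
  Position 6 ')': depth becomes 1
  Position 7 '(': depth becomes 2
  Position 8 ')': depth becomes 1
  Position 9 '(': depth becomes 2
  Position 10 ')': depth becomes 1
  Position 11 ')': depth becomes 0
  Position 12 '(': depth becomes 1
  Position 13 ')': depth becomes 0
  Position 14 '(': depth becomes 1
  Position 15 ')': depth becomes 0
  Position 16 '(': depth becomes 1
  Position 17 ')': depth becomes 0
Maximum depth reached: 2

2


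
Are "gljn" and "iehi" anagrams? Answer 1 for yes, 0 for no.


Strings: "gljn", "iehi"
Sorted first:  gjln
Sorted second: ehii
Differ at position 0: 'g' vs 'e' => not anagrams

0


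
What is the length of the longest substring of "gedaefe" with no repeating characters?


Input: "gedaefe"
Sliding window (track last position of each char):
  Position 0 ('g'): window [0,0] length 1 -- new best
  Position 1 ('e'): window [0,1] length 2 -- new best
  Position 2 ('d'): window [0,2] length 3 -- new best
  Position 3 ('a'): window [0,3] length 4 -- new best
  Position 4 ('e'): repeat (last at 1), move window start to 2
  Position 4 ('e'): window [2,4] length 3
  Position 5 ('f'): window [2,5] length 4
  Position 6 ('e'): repeat (last at 4), move window start to 5
  Position 6 ('e'): window [5,6] length 2
Longest substring with no repeats: "geda" with length 4

4


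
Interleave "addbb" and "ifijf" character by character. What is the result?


Interleaving "addbb" and "ifijf":
  Position 0: 'a' from first, 'i' from second => "ai"
  Position 1: 'd' from first, 'f' from second => "df"
  Position 2: 'd' from first, 'i' from second => "di"
  Position 3: 'b' from first, 'j' from second => "bj"
  Position 4: 'b' from first, 'f' from second => "bf"
Result: aidfdibjbf

aidfdibjbf


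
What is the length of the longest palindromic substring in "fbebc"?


Input: "fbebc"
Checking substrings for palindromes:
  [1:4] "beb" (len 3) => palindrome
Longest palindromic substring: "beb" with length 3

3


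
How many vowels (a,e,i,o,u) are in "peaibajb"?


Input: peaibajb
Checking each character:
  'p' at position 0: consonant
  'e' at position 1: vowel (running total: 1)
  'a' at position 2: vowel (running total: 2)
  'i' at position 3: vowel (running total: 3)
  'b' at position 4: consonant
  'a' at position 5: vowel (running total: 4)
  'j' at position 6: consonant
  'b' at position 7: consonant
Total vowels: 4

4


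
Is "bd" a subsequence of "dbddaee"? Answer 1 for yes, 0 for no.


Check if "bd" is a subsequence of "dbddaee"
Greedy scan:
  Position 0 ('d'): no match needed
  Position 1 ('b'): matches sub[0] = 'b'
  Position 2 ('d'): matches sub[1] = 'd'
  Position 3 ('d'): no match needed
  Position 4 ('a'): no match needed
  Position 5 ('e'): no match needed
  Position 6 ('e'): no match needed
All 2 characters matched => is a subsequence

1


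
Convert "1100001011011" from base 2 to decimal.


Input: "1100001011011" in base 2
Positional expansion:
  Digit '1' (value 1) x 2^12 = 4096
  Digit '1' (value 1) x 2^11 = 2048
  Digit '0' (value 0) x 2^10 = 0
  Digit '0' (value 0) x 2^9 = 0
  Digit '0' (value 0) x 2^8 = 0
  Digit '0' (value 0) x 2^7 = 0
  Digit '1' (value 1) x 2^6 = 64
  Digit '0' (value 0) x 2^5 = 0
  Digit '1' (value 1) x 2^4 = 16
  Digit '1' (value 1) x 2^3 = 8
  Digit '0' (value 0) x 2^2 = 0
  Digit '1' (value 1) x 2^1 = 2
  Digit '1' (value 1) x 2^0 = 1
Sum = 6235

6235


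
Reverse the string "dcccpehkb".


Input: dcccpehkb
Reading characters right to left:
  Position 8: 'b'
  Position 7: 'k'
  Position 6: 'h'
  Position 5: 'e'
  Position 4: 'p'
  Position 3: 'c'
  Position 2: 'c'
  Position 1: 'c'
  Position 0: 'd'
Reversed: bkhepcccd

bkhepcccd


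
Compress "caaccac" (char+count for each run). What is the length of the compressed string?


Input: caaccac
Runs:
  'c' x 1 => "c1"
  'a' x 2 => "a2"
  'c' x 2 => "c2"
  'a' x 1 => "a1"
  'c' x 1 => "c1"
Compressed: "c1a2c2a1c1"
Compressed length: 10

10


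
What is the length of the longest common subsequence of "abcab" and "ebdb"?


LCS of "abcab" and "ebdb"
DP table:
           e    b    d    b
      0    0    0    0    0
  a   0    0    0    0    0
  b   0    0    1    1    1
  c   0    0    1    1    1
  a   0    0    1    1    1
  b   0    0    1    1    2
LCS length = dp[5][4] = 2

2


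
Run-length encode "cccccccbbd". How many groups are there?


Input: cccccccbbd
Scanning for consecutive runs:
  Group 1: 'c' x 7 (positions 0-6)
  Group 2: 'b' x 2 (positions 7-8)
  Group 3: 'd' x 1 (positions 9-9)
Total groups: 3

3


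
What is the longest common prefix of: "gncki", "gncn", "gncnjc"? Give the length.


Words: gncki, gncn, gncnjc
  Position 0: all 'g' => match
  Position 1: all 'n' => match
  Position 2: all 'c' => match
  Position 3: ('k', 'n', 'n') => mismatch, stop
LCP = "gnc" (length 3)

3


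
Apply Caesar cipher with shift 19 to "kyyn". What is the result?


Caesar cipher: shift "kyyn" by 19
  'k' (pos 10) + 19 = pos 3 = 'd'
  'y' (pos 24) + 19 = pos 17 = 'r'
  'y' (pos 24) + 19 = pos 17 = 'r'
  'n' (pos 13) + 19 = pos 6 = 'g'
Result: drrg

drrg


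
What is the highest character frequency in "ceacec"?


Input: ceacec
Character counts:
  'a': 1
  'c': 3
  'e': 2
Maximum frequency: 3

3


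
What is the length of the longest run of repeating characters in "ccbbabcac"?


Input: "ccbbabcac"
Scanning for longest run:
  Position 1 ('c'): continues run of 'c', length=2
  Position 2 ('b'): new char, reset run to 1
  Position 3 ('b'): continues run of 'b', length=2
  Position 4 ('a'): new char, reset run to 1
  Position 5 ('b'): new char, reset run to 1
  Position 6 ('c'): new char, reset run to 1
  Position 7 ('a'): new char, reset run to 1
  Position 8 ('c'): new char, reset run to 1
Longest run: 'c' with length 2

2


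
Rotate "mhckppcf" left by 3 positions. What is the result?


Input: "mhckppcf", rotate left by 3
First 3 characters: "mhc"
Remaining characters: "kppcf"
Concatenate remaining + first: "kppcf" + "mhc" = "kppcfmhc"

kppcfmhc


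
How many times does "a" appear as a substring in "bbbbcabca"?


Searching for "a" in "bbbbcabca"
Scanning each position:
  Position 0: "b" => no
  Position 1: "b" => no
  Position 2: "b" => no
  Position 3: "b" => no
  Position 4: "c" => no
  Position 5: "a" => MATCH
  Position 6: "b" => no
  Position 7: "c" => no
  Position 8: "a" => MATCH
Total occurrences: 2

2


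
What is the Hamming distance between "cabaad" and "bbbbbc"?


Comparing "cabaad" and "bbbbbc" position by position:
  Position 0: 'c' vs 'b' => differ
  Position 1: 'a' vs 'b' => differ
  Position 2: 'b' vs 'b' => same
  Position 3: 'a' vs 'b' => differ
  Position 4: 'a' vs 'b' => differ
  Position 5: 'd' vs 'c' => differ
Total differences (Hamming distance): 5

5


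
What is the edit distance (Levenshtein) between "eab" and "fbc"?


Computing edit distance: "eab" -> "fbc"
DP table:
           f    b    c
      0    1    2    3
  e   1    1    2    3
  a   2    2    2    3
  b   3    3    2    3
Edit distance = dp[3][3] = 3

3


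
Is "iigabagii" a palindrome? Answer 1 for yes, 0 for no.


Input: iigabagii
Reversed: iigabagii
  Compare pos 0 ('i') with pos 8 ('i'): match
  Compare pos 1 ('i') with pos 7 ('i'): match
  Compare pos 2 ('g') with pos 6 ('g'): match
  Compare pos 3 ('a') with pos 5 ('a'): match
Result: palindrome

1


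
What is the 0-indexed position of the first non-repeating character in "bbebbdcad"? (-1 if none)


Input: bbebbdcad
Character frequencies:
  'a': 1
  'b': 4
  'c': 1
  'd': 2
  'e': 1
Scanning left to right for freq == 1:
  Position 0 ('b'): freq=4, skip
  Position 1 ('b'): freq=4, skip
  Position 2 ('e'): unique! => answer = 2

2


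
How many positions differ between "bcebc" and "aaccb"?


Comparing "bcebc" and "aaccb" position by position:
  Position 0: 'b' vs 'a' => DIFFER
  Position 1: 'c' vs 'a' => DIFFER
  Position 2: 'e' vs 'c' => DIFFER
  Position 3: 'b' vs 'c' => DIFFER
  Position 4: 'c' vs 'b' => DIFFER
Positions that differ: 5

5


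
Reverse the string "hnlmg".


Input: hnlmg
Reading characters right to left:
  Position 4: 'g'
  Position 3: 'm'
  Position 2: 'l'
  Position 1: 'n'
  Position 0: 'h'
Reversed: gmlnh

gmlnh


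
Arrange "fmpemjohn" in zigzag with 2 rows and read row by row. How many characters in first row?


Zigzag "fmpemjohn" into 2 rows:
Placing characters:
  'f' => row 0
  'm' => row 1
  'p' => row 0
  'e' => row 1
  'm' => row 0
  'j' => row 1
  'o' => row 0
  'h' => row 1
  'n' => row 0
Rows:
  Row 0: "fpmon"
  Row 1: "mejh"
First row length: 5

5


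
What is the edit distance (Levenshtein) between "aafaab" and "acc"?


Computing edit distance: "aafaab" -> "acc"
DP table:
           a    c    c
      0    1    2    3
  a   1    0    1    2
  a   2    1    1    2
  f   3    2    2    2
  a   4    3    3    3
  a   5    4    4    4
  b   6    5    5    5
Edit distance = dp[6][3] = 5

5


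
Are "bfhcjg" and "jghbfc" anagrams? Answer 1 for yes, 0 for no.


Strings: "bfhcjg", "jghbfc"
Sorted first:  bcfghj
Sorted second: bcfghj
Sorted forms match => anagrams

1


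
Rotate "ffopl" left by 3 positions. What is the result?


Input: "ffopl", rotate left by 3
First 3 characters: "ffo"
Remaining characters: "pl"
Concatenate remaining + first: "pl" + "ffo" = "plffo"

plffo


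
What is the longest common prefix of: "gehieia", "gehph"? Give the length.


Words: gehieia, gehph
  Position 0: all 'g' => match
  Position 1: all 'e' => match
  Position 2: all 'h' => match
  Position 3: ('i', 'p') => mismatch, stop
LCP = "geh" (length 3)

3


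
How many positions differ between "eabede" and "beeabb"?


Comparing "eabede" and "beeabb" position by position:
  Position 0: 'e' vs 'b' => DIFFER
  Position 1: 'a' vs 'e' => DIFFER
  Position 2: 'b' vs 'e' => DIFFER
  Position 3: 'e' vs 'a' => DIFFER
  Position 4: 'd' vs 'b' => DIFFER
  Position 5: 'e' vs 'b' => DIFFER
Positions that differ: 6

6


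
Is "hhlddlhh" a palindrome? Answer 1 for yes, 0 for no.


Input: hhlddlhh
Reversed: hhlddlhh
  Compare pos 0 ('h') with pos 7 ('h'): match
  Compare pos 1 ('h') with pos 6 ('h'): match
  Compare pos 2 ('l') with pos 5 ('l'): match
  Compare pos 3 ('d') with pos 4 ('d'): match
Result: palindrome

1


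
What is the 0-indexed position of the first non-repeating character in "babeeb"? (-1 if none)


Input: babeeb
Character frequencies:
  'a': 1
  'b': 3
  'e': 2
Scanning left to right for freq == 1:
  Position 0 ('b'): freq=3, skip
  Position 1 ('a'): unique! => answer = 1

1


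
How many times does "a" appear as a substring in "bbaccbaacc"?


Searching for "a" in "bbaccbaacc"
Scanning each position:
  Position 0: "b" => no
  Position 1: "b" => no
  Position 2: "a" => MATCH
  Position 3: "c" => no
  Position 4: "c" => no
  Position 5: "b" => no
  Position 6: "a" => MATCH
  Position 7: "a" => MATCH
  Position 8: "c" => no
  Position 9: "c" => no
Total occurrences: 3

3


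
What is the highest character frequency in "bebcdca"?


Input: bebcdca
Character counts:
  'a': 1
  'b': 2
  'c': 2
  'd': 1
  'e': 1
Maximum frequency: 2

2


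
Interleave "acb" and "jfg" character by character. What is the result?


Interleaving "acb" and "jfg":
  Position 0: 'a' from first, 'j' from second => "aj"
  Position 1: 'c' from first, 'f' from second => "cf"
  Position 2: 'b' from first, 'g' from second => "bg"
Result: ajcfbg

ajcfbg


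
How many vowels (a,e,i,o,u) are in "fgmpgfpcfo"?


Input: fgmpgfpcfo
Checking each character:
  'f' at position 0: consonant
  'g' at position 1: consonant
  'm' at position 2: consonant
  'p' at position 3: consonant
  'g' at position 4: consonant
  'f' at position 5: consonant
  'p' at position 6: consonant
  'c' at position 7: consonant
  'f' at position 8: consonant
  'o' at position 9: vowel (running total: 1)
Total vowels: 1

1


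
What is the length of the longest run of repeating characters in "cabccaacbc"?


Input: "cabccaacbc"
Scanning for longest run:
  Position 1 ('a'): new char, reset run to 1
  Position 2 ('b'): new char, reset run to 1
  Position 3 ('c'): new char, reset run to 1
  Position 4 ('c'): continues run of 'c', length=2
  Position 5 ('a'): new char, reset run to 1
  Position 6 ('a'): continues run of 'a', length=2
  Position 7 ('c'): new char, reset run to 1
  Position 8 ('b'): new char, reset run to 1
  Position 9 ('c'): new char, reset run to 1
Longest run: 'c' with length 2

2


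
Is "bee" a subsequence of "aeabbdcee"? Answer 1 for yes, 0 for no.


Check if "bee" is a subsequence of "aeabbdcee"
Greedy scan:
  Position 0 ('a'): no match needed
  Position 1 ('e'): no match needed
  Position 2 ('a'): no match needed
  Position 3 ('b'): matches sub[0] = 'b'
  Position 4 ('b'): no match needed
  Position 5 ('d'): no match needed
  Position 6 ('c'): no match needed
  Position 7 ('e'): matches sub[1] = 'e'
  Position 8 ('e'): matches sub[2] = 'e'
All 3 characters matched => is a subsequence

1


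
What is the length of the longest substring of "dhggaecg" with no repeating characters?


Input: "dhggaecg"
Sliding window (track last position of each char):
  Position 0 ('d'): window [0,0] length 1 -- new best
  Position 1 ('h'): window [0,1] length 2 -- new best
  Position 2 ('g'): window [0,2] length 3 -- new best
  Position 3 ('g'): repeat (last at 2), move window start to 3
  Position 3 ('g'): window [3,3] length 1
  Position 4 ('a'): window [3,4] length 2
  Position 5 ('e'): window [3,5] length 3
  Position 6 ('c'): window [3,6] length 4 -- new best
  Position 7 ('g'): repeat (last at 3), move window start to 4
  Position 7 ('g'): window [4,7] length 4
Longest substring with no repeats: "gaec" with length 4

4


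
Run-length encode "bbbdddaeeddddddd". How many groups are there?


Input: bbbdddaeeddddddd
Scanning for consecutive runs:
  Group 1: 'b' x 3 (positions 0-2)
  Group 2: 'd' x 3 (positions 3-5)
  Group 3: 'a' x 1 (positions 6-6)
  Group 4: 'e' x 2 (positions 7-8)
  Group 5: 'd' x 7 (positions 9-15)
Total groups: 5

5


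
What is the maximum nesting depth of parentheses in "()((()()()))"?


Input: "()((()()()))"
Tracking depth:
  Position 0 '(': depth becomes 1
  Position 1 ')': depth becomes 0
  Position 2 '(': depth becomes 1
  Position 3 '(': depth becomes 2
  Position 4 '(': depth becomes 3
  Position 5 ')': depth becomes 2
  Position 6 '(': depth becomes 3
  Position 7 ')': depth becomes 2
  Position 8 '(': depth becomes 3
  Position 9 ')': depth becomes 2
  Position 10 ')': depth becomes 1
  Position 11 ')': depth becomes 0
Maximum depth reached: 3

3


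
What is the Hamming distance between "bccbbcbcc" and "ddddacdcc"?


Comparing "bccbbcbcc" and "ddddacdcc" position by position:
  Position 0: 'b' vs 'd' => differ
  Position 1: 'c' vs 'd' => differ
  Position 2: 'c' vs 'd' => differ
  Position 3: 'b' vs 'd' => differ
  Position 4: 'b' vs 'a' => differ
  Position 5: 'c' vs 'c' => same
  Position 6: 'b' vs 'd' => differ
  Position 7: 'c' vs 'c' => same
  Position 8: 'c' vs 'c' => same
Total differences (Hamming distance): 6

6


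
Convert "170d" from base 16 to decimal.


Input: "170d" in base 16
Positional expansion:
  Digit '1' (value 1) x 16^3 = 4096
  Digit '7' (value 7) x 16^2 = 1792
  Digit '0' (value 0) x 16^1 = 0
  Digit 'd' (value 13) x 16^0 = 13
Sum = 5901

5901


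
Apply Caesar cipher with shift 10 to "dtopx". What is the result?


Caesar cipher: shift "dtopx" by 10
  'd' (pos 3) + 10 = pos 13 = 'n'
  't' (pos 19) + 10 = pos 3 = 'd'
  'o' (pos 14) + 10 = pos 24 = 'y'
  'p' (pos 15) + 10 = pos 25 = 'z'
  'x' (pos 23) + 10 = pos 7 = 'h'
Result: ndyzh

ndyzh


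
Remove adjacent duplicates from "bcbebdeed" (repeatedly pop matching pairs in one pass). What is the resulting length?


Input: bcbebdeed
Stack-based adjacent duplicate removal:
  Read 'b': push. Stack: b
  Read 'c': push. Stack: bc
  Read 'b': push. Stack: bcb
  Read 'e': push. Stack: bcbe
  Read 'b': push. Stack: bcbeb
  Read 'd': push. Stack: bcbebd
  Read 'e': push. Stack: bcbebde
  Read 'e': matches stack top 'e' => pop. Stack: bcbebd
  Read 'd': matches stack top 'd' => pop. Stack: bcbeb
Final stack: "bcbeb" (length 5)

5


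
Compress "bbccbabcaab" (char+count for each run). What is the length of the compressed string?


Input: bbccbabcaab
Runs:
  'b' x 2 => "b2"
  'c' x 2 => "c2"
  'b' x 1 => "b1"
  'a' x 1 => "a1"
  'b' x 1 => "b1"
  'c' x 1 => "c1"
  'a' x 2 => "a2"
  'b' x 1 => "b1"
Compressed: "b2c2b1a1b1c1a2b1"
Compressed length: 16

16


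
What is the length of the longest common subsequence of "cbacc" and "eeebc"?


LCS of "cbacc" and "eeebc"
DP table:
           e    e    e    b    c
      0    0    0    0    0    0
  c   0    0    0    0    0    1
  b   0    0    0    0    1    1
  a   0    0    0    0    1    1
  c   0    0    0    0    1    2
  c   0    0    0    0    1    2
LCS length = dp[5][5] = 2

2


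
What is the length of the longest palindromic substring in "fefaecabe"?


Input: "fefaecabe"
Checking substrings for palindromes:
  [0:3] "fef" (len 3) => palindrome
Longest palindromic substring: "fef" with length 3

3


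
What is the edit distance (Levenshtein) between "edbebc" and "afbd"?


Computing edit distance: "edbebc" -> "afbd"
DP table:
           a    f    b    d
      0    1    2    3    4
  e   1    1    2    3    4
  d   2    2    2    3    3
  b   3    3    3    2    3
  e   4    4    4    3    3
  b   5    5    5    4    4
  c   6    6    6    5    5
Edit distance = dp[6][4] = 5

5


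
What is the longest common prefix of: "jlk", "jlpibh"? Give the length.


Words: jlk, jlpibh
  Position 0: all 'j' => match
  Position 1: all 'l' => match
  Position 2: ('k', 'p') => mismatch, stop
LCP = "jl" (length 2)

2


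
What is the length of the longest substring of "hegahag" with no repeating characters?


Input: "hegahag"
Sliding window (track last position of each char):
  Position 0 ('h'): window [0,0] length 1 -- new best
  Position 1 ('e'): window [0,1] length 2 -- new best
  Position 2 ('g'): window [0,2] length 3 -- new best
  Position 3 ('a'): window [0,3] length 4 -- new best
  Position 4 ('h'): repeat (last at 0), move window start to 1
  Position 4 ('h'): window [1,4] length 4
  Position 5 ('a'): repeat (last at 3), move window start to 4
  Position 5 ('a'): window [4,5] length 2
  Position 6 ('g'): window [4,6] length 3
Longest substring with no repeats: "hega" with length 4

4


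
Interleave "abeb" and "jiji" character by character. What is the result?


Interleaving "abeb" and "jiji":
  Position 0: 'a' from first, 'j' from second => "aj"
  Position 1: 'b' from first, 'i' from second => "bi"
  Position 2: 'e' from first, 'j' from second => "ej"
  Position 3: 'b' from first, 'i' from second => "bi"
Result: ajbiejbi

ajbiejbi


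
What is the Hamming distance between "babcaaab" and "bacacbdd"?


Comparing "babcaaab" and "bacacbdd" position by position:
  Position 0: 'b' vs 'b' => same
  Position 1: 'a' vs 'a' => same
  Position 2: 'b' vs 'c' => differ
  Position 3: 'c' vs 'a' => differ
  Position 4: 'a' vs 'c' => differ
  Position 5: 'a' vs 'b' => differ
  Position 6: 'a' vs 'd' => differ
  Position 7: 'b' vs 'd' => differ
Total differences (Hamming distance): 6

6


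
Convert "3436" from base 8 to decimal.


Input: "3436" in base 8
Positional expansion:
  Digit '3' (value 3) x 8^3 = 1536
  Digit '4' (value 4) x 8^2 = 256
  Digit '3' (value 3) x 8^1 = 24
  Digit '6' (value 6) x 8^0 = 6
Sum = 1822

1822


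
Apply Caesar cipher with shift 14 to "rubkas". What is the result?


Caesar cipher: shift "rubkas" by 14
  'r' (pos 17) + 14 = pos 5 = 'f'
  'u' (pos 20) + 14 = pos 8 = 'i'
  'b' (pos 1) + 14 = pos 15 = 'p'
  'k' (pos 10) + 14 = pos 24 = 'y'
  'a' (pos 0) + 14 = pos 14 = 'o'
  's' (pos 18) + 14 = pos 6 = 'g'
Result: fipyog

fipyog


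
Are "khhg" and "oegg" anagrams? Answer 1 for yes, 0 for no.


Strings: "khhg", "oegg"
Sorted first:  ghhk
Sorted second: eggo
Differ at position 0: 'g' vs 'e' => not anagrams

0


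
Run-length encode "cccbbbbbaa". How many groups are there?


Input: cccbbbbbaa
Scanning for consecutive runs:
  Group 1: 'c' x 3 (positions 0-2)
  Group 2: 'b' x 5 (positions 3-7)
  Group 3: 'a' x 2 (positions 8-9)
Total groups: 3

3


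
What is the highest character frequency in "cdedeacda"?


Input: cdedeacda
Character counts:
  'a': 2
  'c': 2
  'd': 3
  'e': 2
Maximum frequency: 3

3


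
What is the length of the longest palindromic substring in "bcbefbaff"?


Input: "bcbefbaff"
Checking substrings for palindromes:
  [0:3] "bcb" (len 3) => palindrome
  [7:9] "ff" (len 2) => palindrome
Longest palindromic substring: "bcb" with length 3

3


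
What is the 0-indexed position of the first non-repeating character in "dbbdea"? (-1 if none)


Input: dbbdea
Character frequencies:
  'a': 1
  'b': 2
  'd': 2
  'e': 1
Scanning left to right for freq == 1:
  Position 0 ('d'): freq=2, skip
  Position 1 ('b'): freq=2, skip
  Position 2 ('b'): freq=2, skip
  Position 3 ('d'): freq=2, skip
  Position 4 ('e'): unique! => answer = 4

4


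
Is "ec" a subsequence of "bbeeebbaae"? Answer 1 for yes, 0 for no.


Check if "ec" is a subsequence of "bbeeebbaae"
Greedy scan:
  Position 0 ('b'): no match needed
  Position 1 ('b'): no match needed
  Position 2 ('e'): matches sub[0] = 'e'
  Position 3 ('e'): no match needed
  Position 4 ('e'): no match needed
  Position 5 ('b'): no match needed
  Position 6 ('b'): no match needed
  Position 7 ('a'): no match needed
  Position 8 ('a'): no match needed
  Position 9 ('e'): no match needed
Only matched 1/2 characters => not a subsequence

0


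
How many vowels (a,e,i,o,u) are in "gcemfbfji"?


Input: gcemfbfji
Checking each character:
  'g' at position 0: consonant
  'c' at position 1: consonant
  'e' at position 2: vowel (running total: 1)
  'm' at position 3: consonant
  'f' at position 4: consonant
  'b' at position 5: consonant
  'f' at position 6: consonant
  'j' at position 7: consonant
  'i' at position 8: vowel (running total: 2)
Total vowels: 2

2


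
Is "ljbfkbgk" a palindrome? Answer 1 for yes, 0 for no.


Input: ljbfkbgk
Reversed: kgbkfbjl
  Compare pos 0 ('l') with pos 7 ('k'): MISMATCH
  Compare pos 1 ('j') with pos 6 ('g'): MISMATCH
  Compare pos 2 ('b') with pos 5 ('b'): match
  Compare pos 3 ('f') with pos 4 ('k'): MISMATCH
Result: not a palindrome

0


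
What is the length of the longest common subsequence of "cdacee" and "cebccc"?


LCS of "cdacee" and "cebccc"
DP table:
           c    e    b    c    c    c
      0    0    0    0    0    0    0
  c   0    1    1    1    1    1    1
  d   0    1    1    1    1    1    1
  a   0    1    1    1    1    1    1
  c   0    1    1    1    2    2    2
  e   0    1    2    2    2    2    2
  e   0    1    2    2    2    2    2
LCS length = dp[6][6] = 2

2


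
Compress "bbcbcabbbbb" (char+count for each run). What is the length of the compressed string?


Input: bbcbcabbbbb
Runs:
  'b' x 2 => "b2"
  'c' x 1 => "c1"
  'b' x 1 => "b1"
  'c' x 1 => "c1"
  'a' x 1 => "a1"
  'b' x 5 => "b5"
Compressed: "b2c1b1c1a1b5"
Compressed length: 12

12


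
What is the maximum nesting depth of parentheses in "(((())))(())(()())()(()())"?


Input: "(((())))(())(()())()(()())"
Tracking depth:
  Position 0 '(': depth becomes 1
  Position 1 '(': depth becomes 2
  Position 2 '(': depth becomes 3
  Position 3 '(': depth becomes 4
  Position 4 ')': depth becomes 3
  Position 5 ')': depth becomes 2
  Position 6 ')': depth becomes 1
  Position 7 ')': depth becomes 0
  Position 8 '(': depth becomes 1
  Position 9 '(': depth becomes 2
  Position 10 ')': depth becomes 1
  Position 11 ')': depth becomes 0
  Position 12 '(': depth becomes 1
  Position 13 '(': depth becomes 2
  Position 14 ')': depth becomes 1
  Position 15 '(': depth becomes 2
  Position 16 ')': depth becomes 1
  Position 17 ')': depth becomes 0
  Position 18 '(': depth becomes 1
  Position 19 ')': depth becomes 0
  Position 20 '(': depth becomes 1
  Position 21 '(': depth becomes 2
  Position 22 ')': depth becomes 1
  Position 23 '(': depth becomes 2
  Position 24 ')': depth becomes 1
  Position 25 ')': depth becomes 0
Maximum depth reached: 4

4


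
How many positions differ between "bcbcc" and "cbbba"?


Comparing "bcbcc" and "cbbba" position by position:
  Position 0: 'b' vs 'c' => DIFFER
  Position 1: 'c' vs 'b' => DIFFER
  Position 2: 'b' vs 'b' => same
  Position 3: 'c' vs 'b' => DIFFER
  Position 4: 'c' vs 'a' => DIFFER
Positions that differ: 4

4


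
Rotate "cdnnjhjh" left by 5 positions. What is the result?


Input: "cdnnjhjh", rotate left by 5
First 5 characters: "cdnnj"
Remaining characters: "hjh"
Concatenate remaining + first: "hjh" + "cdnnj" = "hjhcdnnj"

hjhcdnnj


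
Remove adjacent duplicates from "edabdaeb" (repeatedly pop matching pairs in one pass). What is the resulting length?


Input: edabdaeb
Stack-based adjacent duplicate removal:
  Read 'e': push. Stack: e
  Read 'd': push. Stack: ed
  Read 'a': push. Stack: eda
  Read 'b': push. Stack: edab
  Read 'd': push. Stack: edabd
  Read 'a': push. Stack: edabda
  Read 'e': push. Stack: edabdae
  Read 'b': push. Stack: edabdaeb
Final stack: "edabdaeb" (length 8)

8


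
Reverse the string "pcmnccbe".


Input: pcmnccbe
Reading characters right to left:
  Position 7: 'e'
  Position 6: 'b'
  Position 5: 'c'
  Position 4: 'c'
  Position 3: 'n'
  Position 2: 'm'
  Position 1: 'c'
  Position 0: 'p'
Reversed: ebccnmcp

ebccnmcp


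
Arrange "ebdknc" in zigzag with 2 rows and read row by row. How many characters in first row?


Zigzag "ebdknc" into 2 rows:
Placing characters:
  'e' => row 0
  'b' => row 1
  'd' => row 0
  'k' => row 1
  'n' => row 0
  'c' => row 1
Rows:
  Row 0: "edn"
  Row 1: "bkc"
First row length: 3

3
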